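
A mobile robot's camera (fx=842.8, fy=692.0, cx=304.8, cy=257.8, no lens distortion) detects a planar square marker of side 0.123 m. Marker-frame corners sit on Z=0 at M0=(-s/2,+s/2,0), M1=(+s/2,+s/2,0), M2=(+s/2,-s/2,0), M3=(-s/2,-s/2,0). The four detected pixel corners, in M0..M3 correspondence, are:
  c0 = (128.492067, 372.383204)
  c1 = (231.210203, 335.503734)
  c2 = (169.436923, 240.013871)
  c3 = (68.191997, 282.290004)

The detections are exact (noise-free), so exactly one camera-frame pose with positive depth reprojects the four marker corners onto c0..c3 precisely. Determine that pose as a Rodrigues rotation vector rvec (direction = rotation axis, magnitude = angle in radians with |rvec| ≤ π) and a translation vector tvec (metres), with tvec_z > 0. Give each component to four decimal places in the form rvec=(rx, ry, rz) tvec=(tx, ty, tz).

Intrinsics K: fx=842.8, fy=692.0, cx=304.8, cy=257.8
Marker side s = 0.123 m; corners in marker frame (Z=0):
  M0 = (-0.0615, +0.0615, 0)
  M1 = (+0.0615, +0.0615, 0)
  M2 = (+0.0615, -0.0615, 0)
  M3 = (-0.0615, -0.0615, 0)
Detected image corners:
  c0 = (128.492067, 372.383204) px
  c1 = (231.210203, 335.503734) px
  c2 = (169.436923, 240.013871) px
  c3 = (68.191997, 282.290004) px
Planar DLT: solve 8×8 A·h = b for H (H[2,2]=1):
  H  [+766.95678 +515.77426 +148.27394]
  H  [-449.71284 +794.40118 +308.43100]
  H  [-0.41659 +0.13188 +1.00000]
B = K⁻¹H; ‖b₁‖=1.242284, ‖b₂‖=1.242284; λ = 2/(‖b₁‖+‖b₂‖) = 0.804969, sign → tz>0 ⇒ λ=+0.804969
r₁ = λ·B[:,0] = (+0.85381,-0.39820,-0.33534); r₂ = λ·B[:,1] = (+0.45423,+0.88454,+0.10616)
r₃ = r₁×r₂ = (+0.25435,-0.24296,+0.93610); SVD([r₁ r₂ r₃]) → R = UVᵀ:
  R  [+0.85381 +0.45423 +0.25435]
  R  [-0.39820 +0.88454 -0.24296]
  R  [-0.33534 +0.10616 +0.93610]
t = (-0.14950, +0.05890, +0.80497) m
tr R = 2.674440; θ = arccos((tr R − 1)/2) = 0.578617 rad = 33.152°
axis k = ((R−Rᵀ)₃₂, (R−Rᵀ)₁₃, (R−Rᵀ)₂₁) / (2 sinθ) = (+0.319205, +0.539149, -0.779376)
rvec = θ·k = (+0.184697, +0.311960, -0.450960)

rvec=(0.1847, 0.3120, -0.4510) tvec=(-0.1495, 0.0589, 0.8050)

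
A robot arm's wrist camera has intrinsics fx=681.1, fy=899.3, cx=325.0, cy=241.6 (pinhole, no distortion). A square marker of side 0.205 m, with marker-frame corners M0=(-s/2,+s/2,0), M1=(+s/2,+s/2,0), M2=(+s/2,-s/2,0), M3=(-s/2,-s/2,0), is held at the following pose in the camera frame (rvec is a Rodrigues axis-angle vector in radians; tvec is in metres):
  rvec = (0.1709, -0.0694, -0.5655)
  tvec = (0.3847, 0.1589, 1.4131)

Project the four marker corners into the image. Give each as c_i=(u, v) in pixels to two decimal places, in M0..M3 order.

Intrinsics K: fx=681.1, fy=899.3, cx=325.0, cy=241.6
Marker side s = 0.205 m; corners in marker frame (Z=0):
  M0 = (-0.1025, +0.1025, 0)
  M1 = (+0.1025, +0.1025, 0)
  M2 = (+0.1025, -0.1025, 0)
  M3 = (-0.1025, -0.1025, 0)
rvec = (0.1709, -0.0694, -0.5655), |rvec| = θ = 0.59482 rad = 34.081°
Rodrigues: sinθ=0.56036, 1−cosθ=0.17175; R = I + sinθ·[k]× + (1−cosθ)·[k]×²:
    [+0.84243 +0.52698 -0.11229]
    [-0.53850 +0.83059 -0.14195]
    [+0.01847 +0.18005 +0.98348]
t = (0.3847, 0.1589, 1.4131) m
M0: Pc = R·M0+t = (+0.35237, +0.29923, +1.42966); u = 681.1·(+0.35237)/1.42966 + 325.0 = 492.8697, v = 899.3·(+0.29923)/1.42966 + 241.6 = 429.8251
M1: Pc = R·M1+t = (+0.52506, +0.18884, +1.43345); u = 681.1·(+0.52506)/1.43345 + 325.0 = 574.4832, v = 899.3·(+0.18884)/1.43345 + 241.6 = 360.0718
M2: Pc = R·M2+t = (+0.41703, +0.01857, +1.39654); u = 681.1·(+0.41703)/1.39654 + 325.0 = 528.3896, v = 899.3·(+0.01857)/1.39654 + 241.6 = 253.5576
M3: Pc = R·M3+t = (+0.24434, +0.12896, +1.39275); u = 681.1·(+0.24434)/1.39275 + 325.0 = 444.4880, v = 899.3·(+0.12896)/1.39275 + 241.6 = 324.8699

c0=(492.87, 429.83) c1=(574.48, 360.07) c2=(528.39, 253.56) c3=(444.49, 324.87)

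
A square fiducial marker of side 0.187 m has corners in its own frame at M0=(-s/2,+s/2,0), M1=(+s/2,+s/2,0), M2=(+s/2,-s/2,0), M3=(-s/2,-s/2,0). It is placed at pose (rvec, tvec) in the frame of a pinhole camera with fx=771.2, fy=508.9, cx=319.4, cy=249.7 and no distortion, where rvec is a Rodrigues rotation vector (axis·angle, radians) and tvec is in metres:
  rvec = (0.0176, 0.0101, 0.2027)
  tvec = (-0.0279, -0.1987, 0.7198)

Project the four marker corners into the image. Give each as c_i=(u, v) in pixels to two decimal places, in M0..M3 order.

c0=(171.74, 160.96) c1=(367.41, 187.36) c2=(408.09, 57.12) c3=(211.40, 30.87)

Intrinsics K: fx=771.2, fy=508.9, cx=319.4, cy=249.7
Marker side s = 0.187 m; corners in marker frame (Z=0):
  M0 = (-0.0935, +0.0935, 0)
  M1 = (+0.0935, +0.0935, 0)
  M2 = (+0.0935, -0.0935, 0)
  M3 = (-0.0935, -0.0935, 0)
rvec = (0.0176, 0.0101, 0.2027), |rvec| = θ = 0.20371 rad = 11.672°
Rodrigues: sinθ=0.20231, 1−cosθ=0.02068; R = I + sinθ·[k]× + (1−cosθ)·[k]×²:
    [+0.97948 -0.20121 +0.01181]
    [+0.20139 +0.97937 -0.01646]
    [-0.00825 +0.01850 +0.99979]
t = (-0.0279, -0.1987, 0.7198) m
M0: Pc = R·M0+t = (-0.13829, -0.12596, +0.72230); u = 771.2·(-0.13829)/0.72230 + 319.4 = 171.7433, v = 508.9·(-0.12596)/0.72230 + 249.7 = 160.9554
M1: Pc = R·M1+t = (+0.04487, -0.08830, +0.72076); u = 771.2·(+0.04487)/0.72076 + 319.4 = 367.4077, v = 508.9·(-0.08830)/0.72076 + 249.7 = 187.3556
M2: Pc = R·M2+t = (+0.08249, -0.27144, +0.71730); u = 771.2·(+0.08249)/0.71730 + 319.4 = 408.0934, v = 508.9·(-0.27144)/0.71730 + 249.7 = 57.1212
M3: Pc = R·M3+t = (-0.10067, -0.30910, +0.71884); u = 771.2·(-0.10067)/0.71884 + 319.4 = 211.4000, v = 508.9·(-0.30910)/0.71884 + 249.7 = 30.8735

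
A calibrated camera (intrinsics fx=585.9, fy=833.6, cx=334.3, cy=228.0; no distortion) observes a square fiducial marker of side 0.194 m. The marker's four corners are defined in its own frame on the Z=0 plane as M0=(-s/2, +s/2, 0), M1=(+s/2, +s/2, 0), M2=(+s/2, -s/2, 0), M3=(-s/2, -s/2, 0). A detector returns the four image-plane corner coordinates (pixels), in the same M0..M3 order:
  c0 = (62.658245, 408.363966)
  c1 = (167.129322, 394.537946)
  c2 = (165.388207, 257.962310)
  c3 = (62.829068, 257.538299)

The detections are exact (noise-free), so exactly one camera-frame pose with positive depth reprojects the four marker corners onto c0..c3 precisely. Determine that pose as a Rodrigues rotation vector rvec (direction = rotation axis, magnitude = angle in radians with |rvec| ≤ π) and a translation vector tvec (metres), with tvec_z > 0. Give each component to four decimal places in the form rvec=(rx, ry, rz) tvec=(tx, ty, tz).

Intrinsics K: fx=585.9, fy=833.6, cx=334.3, cy=228.0
Marker side s = 0.194 m; corners in marker frame (Z=0):
  M0 = (-0.0970, +0.0970, 0)
  M1 = (+0.0970, +0.0970, 0)
  M2 = (+0.0970, -0.0970, 0)
  M3 = (-0.0970, -0.0970, 0)
Detected image corners:
  c0 = (62.658245, 408.363966) px
  c1 = (167.129322, 394.537946) px
  c2 = (165.388207, 257.962310) px
  c3 = (62.829068, 257.538299) px
Planar DLT: solve 8×8 A·h = b for H (H[2,2]=1):
  H  [+591.53506 -7.05196 +117.04051]
  H  [+132.76731 +706.27388 +328.74569]
  H  [+0.50654 -0.09905 +1.00000]
B = K⁻¹H; ‖b₁‖=0.881064, ‖b₂‖=0.881064; λ = 2/(‖b₁‖+‖b₂‖) = 1.134991, sign → tz>0 ⇒ λ=+1.134991
r₁ = λ·B[:,0] = (+0.81787,+0.02352,+0.57492); r₂ = λ·B[:,1] = (+0.05048,+0.99238,-0.11242)
r₃ = r₁×r₂ = (-0.57318,+0.12097,+0.81045); SVD([r₁ r₂ r₃]) → R = UVᵀ:
  R  [+0.81787 +0.05048 -0.57318]
  R  [+0.02352 +0.99238 +0.12097]
  R  [+0.57492 -0.11242 +0.81045]
t = (-0.42087, +0.13717, +1.13499) m
tr R = 2.620702; θ = arccos((tr R − 1)/2) = 0.626045 rad = 35.870°
axis k = ((R−Rᵀ)₃₂, (R−Rᵀ)₁₃, (R−Rᵀ)₂₁) / (2 sinθ) = (-0.199155, -0.979698, -0.023006)
rvec = θ·k = (-0.124680, -0.613335, -0.014403)

rvec=(-0.1247, -0.6133, -0.0144) tvec=(-0.4209, 0.1372, 1.1350)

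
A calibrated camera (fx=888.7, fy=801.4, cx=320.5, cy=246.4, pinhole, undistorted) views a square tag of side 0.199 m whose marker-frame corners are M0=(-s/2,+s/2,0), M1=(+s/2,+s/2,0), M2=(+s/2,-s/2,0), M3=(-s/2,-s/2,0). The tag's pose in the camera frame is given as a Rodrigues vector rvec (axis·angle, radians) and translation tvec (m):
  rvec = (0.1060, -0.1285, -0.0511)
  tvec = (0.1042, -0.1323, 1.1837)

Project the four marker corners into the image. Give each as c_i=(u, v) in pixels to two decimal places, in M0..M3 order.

Intrinsics K: fx=888.7, fy=801.4, cx=320.5, cy=246.4
Marker side s = 0.199 m; corners in marker frame (Z=0):
  M0 = (-0.0995, +0.0995, 0)
  M1 = (+0.0995, +0.0995, 0)
  M2 = (+0.0995, -0.0995, 0)
  M3 = (-0.0995, -0.0995, 0)
rvec = (0.1060, -0.1285, -0.0511), |rvec| = θ = 0.17424 rad = 9.983°
Rodrigues: sinθ=0.17336, 1−cosθ=0.01514; R = I + sinθ·[k]× + (1−cosθ)·[k]×²:
    [+0.99046 +0.04405 -0.13055]
    [-0.05764 +0.99309 -0.10219]
    [+0.12515 +0.10874 +0.98616]
t = (0.1042, -0.1323, 1.1837) m
M0: Pc = R·M0+t = (+0.01003, -0.02775, +1.18207); u = 888.7·(+0.01003)/1.18207 + 320.5 = 328.0421, v = 801.4·(-0.02775)/1.18207 + 246.4 = 227.5848
M1: Pc = R·M1+t = (+0.20713, -0.03922, +1.20697); u = 888.7·(+0.20713)/1.20697 + 320.5 = 473.0138, v = 801.4·(-0.03922)/1.20697 + 246.4 = 220.3576
M2: Pc = R·M2+t = (+0.19837, -0.23685, +1.18533); u = 888.7·(+0.19837)/1.18533 + 320.5 = 469.2260, v = 801.4·(-0.23685)/1.18533 + 246.4 = 86.2681
M3: Pc = R·M3+t = (+0.00127, -0.22538, +1.16043); u = 888.7·(+0.00127)/1.16043 + 320.5 = 321.4697, v = 801.4·(-0.22538)/1.16043 + 246.4 = 90.7522

c0=(328.04, 227.58) c1=(473.01, 220.36) c2=(469.23, 86.27) c3=(321.47, 90.75)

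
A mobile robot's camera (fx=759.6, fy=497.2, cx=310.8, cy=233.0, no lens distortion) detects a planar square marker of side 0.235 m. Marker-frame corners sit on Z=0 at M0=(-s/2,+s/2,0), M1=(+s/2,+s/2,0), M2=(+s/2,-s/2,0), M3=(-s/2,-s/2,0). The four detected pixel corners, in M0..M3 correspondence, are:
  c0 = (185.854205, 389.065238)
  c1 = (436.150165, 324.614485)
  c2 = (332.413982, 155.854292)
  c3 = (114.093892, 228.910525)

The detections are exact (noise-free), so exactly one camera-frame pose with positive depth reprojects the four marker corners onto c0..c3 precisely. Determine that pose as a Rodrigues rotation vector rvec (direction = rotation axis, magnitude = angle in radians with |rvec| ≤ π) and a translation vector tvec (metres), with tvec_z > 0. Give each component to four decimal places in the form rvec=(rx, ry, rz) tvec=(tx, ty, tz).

Intrinsics K: fx=759.6, fy=497.2, cx=310.8, cy=233.0
Marker side s = 0.235 m; corners in marker frame (Z=0):
  M0 = (-0.1175, +0.1175, 0)
  M1 = (+0.1175, +0.1175, 0)
  M2 = (+0.1175, -0.1175, 0)
  M3 = (-0.1175, -0.1175, 0)
Detected image corners:
  c0 = (185.854205, 389.065238) px
  c1 = (436.150165, 324.614485) px
  c2 = (332.413982, 155.854292) px
  c3 = (114.093892, 228.910525) px
Planar DLT: solve 8×8 A·h = b for H (H[2,2]=1):
  H  [+886.11592 +255.31239 +259.37150]
  H  [-404.00666 +580.86803 +272.08199]
  H  [-0.40244 -0.43001 +1.00000]
B = K⁻¹H; ‖b₁‖=1.524283, ‖b₂‖=1.524283; λ = 2/(‖b₁‖+‖b₂‖) = 0.656046, sign → tz>0 ⇒ λ=+0.656046
r₁ = λ·B[:,0] = (+0.87334,-0.40935,-0.26402); r₂ = λ·B[:,1] = (+0.33593,+0.89865,-0.28211)
r₃ = r₁×r₂ = (+0.35274,+0.15768,+0.92234); SVD([r₁ r₂ r₃]) → R = UVᵀ:
  R  [+0.87334 +0.33593 +0.35274]
  R  [-0.40935 +0.89865 +0.15768]
  R  [-0.26402 -0.28211 +0.92234]
t = (-0.04442, +0.05157, +0.65605) m
tr R = 2.694327; θ = arccos((tr R − 1)/2) = 0.560172 rad = 32.096°
axis k = ((R−Rᵀ)₃₂, (R−Rᵀ)₁₃, (R−Rᵀ)₂₁) / (2 sinθ) = (-0.413854, +0.580386, -0.701339)
rvec = θ·k = (-0.231829, +0.325116, -0.392871)

rvec=(-0.2318, 0.3251, -0.3929) tvec=(-0.0444, 0.0516, 0.6560)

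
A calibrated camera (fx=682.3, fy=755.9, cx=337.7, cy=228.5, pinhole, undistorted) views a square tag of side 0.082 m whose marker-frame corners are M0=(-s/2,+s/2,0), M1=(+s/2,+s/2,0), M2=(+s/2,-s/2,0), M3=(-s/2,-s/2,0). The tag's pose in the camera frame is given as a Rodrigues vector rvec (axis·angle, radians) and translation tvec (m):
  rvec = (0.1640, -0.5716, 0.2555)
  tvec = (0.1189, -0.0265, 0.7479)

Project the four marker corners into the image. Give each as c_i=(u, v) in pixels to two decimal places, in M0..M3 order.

c0=(407.04, 233.45) c1=(461.59, 248.60) c2=(483.34, 171.58) c3=(429.64, 151.45)

Intrinsics K: fx=682.3, fy=755.9, cx=337.7, cy=228.5
Marker side s = 0.082 m; corners in marker frame (Z=0):
  M0 = (-0.0410, +0.0410, 0)
  M1 = (+0.0410, +0.0410, 0)
  M2 = (+0.0410, -0.0410, 0)
  M3 = (-0.0410, -0.0410, 0)
rvec = (0.1640, -0.5716, 0.2555), |rvec| = θ = 0.64723 rad = 37.083°
Rodrigues: sinθ=0.60298, 1−cosθ=0.20224; R = I + sinθ·[k]× + (1−cosθ)·[k]×²:
    [+0.81074 -0.28329 -0.51229]
    [+0.19277 +0.95550 -0.22330]
    [+0.55275 +0.08228 +0.82928]
t = (0.1189, -0.0265, 0.7479) m
M0: Pc = R·M0+t = (+0.07404, +0.00477, +0.72861); u = 682.3·(+0.07404)/0.72861 + 337.7 = 407.0383, v = 755.9·(+0.00477)/0.72861 + 228.5 = 233.4504
M1: Pc = R·M1+t = (+0.14053, +0.02058, +0.77394); u = 682.3·(+0.14053)/0.77394 + 337.7 = 461.5870, v = 755.9·(+0.02058)/0.77394 + 228.5 = 248.5996
M2: Pc = R·M2+t = (+0.16376, -0.05777, +0.76719); u = 682.3·(+0.16376)/0.76719 + 337.7 = 483.3359, v = 755.9·(-0.05777)/0.76719 + 228.5 = 171.5784
M3: Pc = R·M3+t = (+0.09727, -0.07358, +0.72186); u = 682.3·(+0.09727)/0.72186 + 337.7 = 429.6430, v = 755.9·(-0.07358)/0.72186 + 228.5 = 151.4515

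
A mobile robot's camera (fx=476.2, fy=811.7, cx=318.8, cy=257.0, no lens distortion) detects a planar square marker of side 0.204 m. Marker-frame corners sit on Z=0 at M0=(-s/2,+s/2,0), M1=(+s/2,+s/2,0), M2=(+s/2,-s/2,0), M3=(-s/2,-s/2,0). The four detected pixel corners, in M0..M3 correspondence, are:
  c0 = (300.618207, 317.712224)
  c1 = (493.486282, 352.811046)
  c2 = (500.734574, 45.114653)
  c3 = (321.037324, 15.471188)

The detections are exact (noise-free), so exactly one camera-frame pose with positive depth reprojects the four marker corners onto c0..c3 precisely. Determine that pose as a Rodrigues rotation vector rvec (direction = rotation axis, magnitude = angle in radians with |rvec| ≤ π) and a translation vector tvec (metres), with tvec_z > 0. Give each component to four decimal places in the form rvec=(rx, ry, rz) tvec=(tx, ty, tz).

Intrinsics K: fx=476.2, fy=811.7, cx=318.8, cy=257.0
Marker side s = 0.204 m; corners in marker frame (Z=0):
  M0 = (-0.1020, +0.1020, 0)
  M1 = (+0.1020, +0.1020, 0)
  M2 = (+0.1020, -0.1020, 0)
  M3 = (-0.1020, -0.1020, 0)
Detected image corners:
  c0 = (300.618207, 317.712224) px
  c1 = (493.486282, 352.811046) px
  c2 = (500.734574, 45.114653) px
  c3 = (321.037324, 15.471188) px
Planar DLT: solve 8×8 A·h = b for H (H[2,2]=1):
  H  [+891.59597 -209.50339 +403.73649]
  H  [+148.97387 +1430.84238 +177.24499]
  H  [-0.05050 -0.35034 +1.00000]
B = K⁻¹H; ‖b₁‖=1.917202, ‖b₂‖=1.917202; λ = 2/(‖b₁‖+‖b₂‖) = 0.521593, sign → tz>0 ⇒ λ=+0.521593
r₁ = λ·B[:,0] = (+0.99422,+0.10407,-0.02634); r₂ = λ·B[:,1] = (-0.10714,+0.97731,-0.18273)
r₃ = r₁×r₂ = (+0.00673,+0.18450,+0.98281); SVD([r₁ r₂ r₃]) → R = UVᵀ:
  R  [+0.99422 -0.10714 +0.00673]
  R  [+0.10407 +0.97731 +0.18450]
  R  [-0.02634 -0.18273 +0.98281]
t = (+0.09303, -0.05125, +0.52159) m
tr R = 2.954338; θ = arccos((tr R − 1)/2) = 0.214095 rad = 12.267°
axis k = ((R−Rᵀ)₃₂, (R−Rᵀ)₁₃, (R−Rᵀ)₂₁) / (2 sinθ) = (-0.864225, +0.077818, +0.497052)
rvec = θ·k = (-0.185026, +0.016661, +0.106416)

rvec=(-0.1850, 0.0167, 0.1064) tvec=(0.0930, -0.0513, 0.5216)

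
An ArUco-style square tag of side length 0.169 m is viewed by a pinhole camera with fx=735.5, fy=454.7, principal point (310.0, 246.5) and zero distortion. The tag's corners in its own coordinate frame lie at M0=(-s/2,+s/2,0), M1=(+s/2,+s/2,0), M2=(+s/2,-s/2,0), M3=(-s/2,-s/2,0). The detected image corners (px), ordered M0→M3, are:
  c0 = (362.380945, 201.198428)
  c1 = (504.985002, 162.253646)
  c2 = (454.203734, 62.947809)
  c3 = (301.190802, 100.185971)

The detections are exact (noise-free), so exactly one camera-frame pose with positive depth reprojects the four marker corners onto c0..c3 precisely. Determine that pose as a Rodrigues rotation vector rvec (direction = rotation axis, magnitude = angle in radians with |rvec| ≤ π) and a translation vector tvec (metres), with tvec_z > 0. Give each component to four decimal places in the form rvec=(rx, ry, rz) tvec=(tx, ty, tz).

rvec=(0.2098, -0.2175, -0.4023) tvec=(0.0981, -0.1846, 0.7373)

Intrinsics K: fx=735.5, fy=454.7, cx=310.0, cy=246.5
Marker side s = 0.169 m; corners in marker frame (Z=0):
  M0 = (-0.0845, +0.0845, 0)
  M1 = (+0.0845, +0.0845, 0)
  M2 = (+0.0845, -0.0845, 0)
  M3 = (-0.0845, -0.0845, 0)
Detected image corners:
  c0 = (362.380945, 201.198428) px
  c1 = (504.985002, 162.253646) px
  c2 = (454.203734, 62.947809) px
  c3 = (301.190802, 100.185971) px
Planar DLT: solve 8×8 A·h = b for H (H[2,2]=1):
  H  [+965.69406 +464.90788 +407.88810]
  H  [-195.69719 +636.11579 +132.68176]
  H  [+0.22665 +0.33085 +1.00000]
B = K⁻¹H; ‖b₁‖=1.356334, ‖b₂‖=1.356334; λ = 2/(‖b₁‖+‖b₂‖) = 0.737281, sign → tz>0 ⇒ λ=+0.737281
r₁ = λ·B[:,0] = (+0.89760,-0.40791,+0.16710); r₂ = λ·B[:,1] = (+0.36322,+0.89920,+0.24393)
r₃ = r₁×r₂ = (-0.24976,-0.15825,+0.95529); SVD([r₁ r₂ r₃]) → R = UVᵀ:
  R  [+0.89760 +0.36322 -0.24976]
  R  [-0.40791 +0.89920 -0.15825]
  R  [+0.16710 +0.24393 +0.95529]
t = (+0.09813, -0.18455, +0.73728) m
tr R = 2.752095; θ = arccos((tr R − 1)/2) = 0.503192 rad = 28.831°
axis k = ((R−Rᵀ)₃₂, (R−Rᵀ)₁₃, (R−Rᵀ)₂₁) / (2 sinθ) = (+0.417006, -0.432227, -0.799553)
rvec = θ·k = (+0.209834, -0.217494, -0.402329)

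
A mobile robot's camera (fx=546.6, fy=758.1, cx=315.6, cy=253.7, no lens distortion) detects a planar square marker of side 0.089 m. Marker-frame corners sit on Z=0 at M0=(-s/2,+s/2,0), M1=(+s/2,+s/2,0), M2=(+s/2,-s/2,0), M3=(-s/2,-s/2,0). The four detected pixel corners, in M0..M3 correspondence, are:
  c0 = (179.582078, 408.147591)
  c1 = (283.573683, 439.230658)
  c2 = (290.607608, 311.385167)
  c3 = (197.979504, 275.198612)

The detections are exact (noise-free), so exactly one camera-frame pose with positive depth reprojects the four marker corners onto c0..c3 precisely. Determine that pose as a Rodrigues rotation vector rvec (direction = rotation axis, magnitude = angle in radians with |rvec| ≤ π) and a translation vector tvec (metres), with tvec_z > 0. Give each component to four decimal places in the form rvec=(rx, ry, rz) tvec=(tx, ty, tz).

Intrinsics K: fx=546.6, fy=758.1, cx=315.6, cy=253.7
Marker side s = 0.089 m; corners in marker frame (Z=0):
  M0 = (-0.0445, +0.0445, 0)
  M1 = (+0.0445, +0.0445, 0)
  M2 = (+0.0445, -0.0445, 0)
  M3 = (-0.0445, -0.0445, 0)
Detected image corners:
  c0 = (179.582078, 408.147591) px
  c1 = (283.573683, 439.230658) px
  c2 = (290.607608, 311.385167) px
  c3 = (197.979504, 275.198612) px
Planar DLT: solve 8×8 A·h = b for H (H[2,2]=1):
  H  [+1279.58097 -426.68806 +239.91571]
  H  [+648.22726 +1033.35594 +355.56484]
  H  [+0.74974 -1.20178 +1.00000]
B = K⁻¹H; ‖b₁‖=2.137274, ‖b₂‖=2.137274; λ = 2/(‖b₁‖+‖b₂‖) = 0.467886, sign → tz>0 ⇒ λ=+0.467886
r₁ = λ·B[:,0] = (+0.89277,+0.28268,+0.35079); r₂ = λ·B[:,1] = (-0.04058,+0.82594,-0.56229)
r₃ = r₁×r₂ = (-0.44868,+0.48776,+0.74885); SVD([r₁ r₂ r₃]) → R = UVᵀ:
  R  [+0.89277 -0.04058 -0.44868]
  R  [+0.28268 +0.82594 +0.48776]
  R  [+0.35079 -0.56229 +0.74885]
t = (-0.06479, +0.06287, +0.46789) m
tr R = 2.467557; θ = arccos((tr R − 1)/2) = 0.746930 rad = 42.796°
axis k = ((R−Rᵀ)₃₂, (R−Rᵀ)₁₃, (R−Rᵀ)₂₁) / (2 sinθ) = (-0.772794, -0.588379, +0.237906)
rvec = θ·k = (-0.577223, -0.439478, +0.177699)

rvec=(-0.5772, -0.4395, 0.1777) tvec=(-0.0648, 0.0629, 0.4679)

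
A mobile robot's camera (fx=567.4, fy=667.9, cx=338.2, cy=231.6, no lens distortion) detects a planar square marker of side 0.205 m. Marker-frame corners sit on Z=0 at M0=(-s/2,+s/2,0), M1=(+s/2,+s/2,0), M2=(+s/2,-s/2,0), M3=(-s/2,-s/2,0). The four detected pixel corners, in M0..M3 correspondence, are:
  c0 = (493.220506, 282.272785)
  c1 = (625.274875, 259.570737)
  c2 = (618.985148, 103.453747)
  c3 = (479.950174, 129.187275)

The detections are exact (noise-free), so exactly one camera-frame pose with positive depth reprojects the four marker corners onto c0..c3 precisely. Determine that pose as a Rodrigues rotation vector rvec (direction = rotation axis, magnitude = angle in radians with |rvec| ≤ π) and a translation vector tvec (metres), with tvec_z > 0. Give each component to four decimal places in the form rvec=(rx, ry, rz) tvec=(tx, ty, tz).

Intrinsics K: fx=567.4, fy=667.9, cx=338.2, cy=231.6
Marker side s = 0.205 m; corners in marker frame (Z=0):
  M0 = (-0.1025, +0.1025, 0)
  M1 = (+0.1025, +0.1025, 0)
  M2 = (+0.1025, -0.1025, 0)
  M3 = (-0.1025, -0.1025, 0)
Detected image corners:
  c0 = (493.220506, 282.272785) px
  c1 = (625.274875, 259.570737) px
  c2 = (618.985148, 103.453747) px
  c3 = (479.950174, 129.187275) px
Planar DLT: solve 8×8 A·h = b for H (H[2,2]=1):
  H  [+629.88789 +189.29783 +554.09890]
  H  [-128.72069 +803.52975 +195.71256]
  H  [-0.05567 +0.25524 +1.00000]
B = K⁻¹H; ‖b₁‖=1.157728, ‖b₂‖=1.157728; λ = 2/(‖b₁‖+‖b₂‖) = 0.863760, sign → tz>0 ⇒ λ=+0.863760
r₁ = λ·B[:,0] = (+0.98755,-0.14979,-0.04808); r₂ = λ·B[:,1] = (+0.15676,+0.96272,+0.22046)
r₃ = r₁×r₂ = (+0.01327,-0.22526,+0.97421); SVD([r₁ r₂ r₃]) → R = UVᵀ:
  R  [+0.98755 +0.15676 +0.01327]
  R  [-0.14979 +0.96272 -0.22526]
  R  [-0.04808 +0.22046 +0.97421]
t = (+0.32867, -0.04641, +0.86376) m
tr R = 2.924472; θ = arccos((tr R − 1)/2) = 0.275696 rad = 15.796°
axis k = ((R−Rᵀ)₃₂, (R−Rᵀ)₁₃, (R−Rᵀ)₂₁) / (2 sinθ) = (+0.818688, +0.112688, -0.563073)
rvec = θ·k = (+0.225709, +0.031068, -0.155237)

rvec=(0.2257, 0.0311, -0.1552) tvec=(0.3287, -0.0464, 0.8638)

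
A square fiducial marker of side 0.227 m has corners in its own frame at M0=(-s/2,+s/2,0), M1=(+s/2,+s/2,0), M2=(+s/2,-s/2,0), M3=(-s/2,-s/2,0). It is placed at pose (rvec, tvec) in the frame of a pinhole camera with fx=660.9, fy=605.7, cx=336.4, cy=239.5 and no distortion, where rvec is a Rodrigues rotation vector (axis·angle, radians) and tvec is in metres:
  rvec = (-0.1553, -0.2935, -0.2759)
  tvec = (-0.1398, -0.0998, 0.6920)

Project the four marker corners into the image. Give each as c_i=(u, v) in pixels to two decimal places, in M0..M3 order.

c0=(119.77, 273.23) c1=(334.12, 222.79) c2=(275.37, 46.54) c3=(62.98, 76.84)

Intrinsics K: fx=660.9, fy=605.7, cx=336.4, cy=239.5
Marker side s = 0.227 m; corners in marker frame (Z=0):
  M0 = (-0.1135, +0.1135, 0)
  M1 = (+0.1135, +0.1135, 0)
  M2 = (+0.1135, -0.1135, 0)
  M3 = (-0.1135, -0.1135, 0)
rvec = (-0.1553, -0.2935, -0.2759), |rvec| = θ = 0.43172 rad = 24.736°
Rodrigues: sinθ=0.41843, 1−cosθ=0.09175; R = I + sinθ·[k]× + (1−cosθ)·[k]×²:
    [+0.92012 +0.28985 -0.26337]
    [-0.24497 +0.95065 +0.19038]
    [+0.30556 -0.11066 +0.94572]
t = (-0.1398, -0.0998, 0.6920) m
M0: Pc = R·M0+t = (-0.21134, +0.03590, +0.64476); u = 660.9·(-0.21134)/0.64476 + 336.4 = 119.7735, v = 605.7·(+0.03590)/0.64476 + 239.5 = 273.2284
M1: Pc = R·M1+t = (-0.00247, -0.01970, +0.71412); u = 660.9·(-0.00247)/0.71412 + 336.4 = 334.1154, v = 605.7·(-0.01970)/0.71412 + 239.5 = 222.7868
M2: Pc = R·M2+t = (-0.06826, -0.23550, +0.73924); u = 660.9·(-0.06826)/0.73924 + 336.4 = 275.3703, v = 605.7·(-0.23550)/0.73924 + 239.5 = 46.5393
M3: Pc = R·M3+t = (-0.27713, -0.17990, +0.66988); u = 660.9·(-0.27713)/0.66988 + 336.4 = 62.9830, v = 605.7·(-0.17990)/0.66988 + 239.5 = 76.8400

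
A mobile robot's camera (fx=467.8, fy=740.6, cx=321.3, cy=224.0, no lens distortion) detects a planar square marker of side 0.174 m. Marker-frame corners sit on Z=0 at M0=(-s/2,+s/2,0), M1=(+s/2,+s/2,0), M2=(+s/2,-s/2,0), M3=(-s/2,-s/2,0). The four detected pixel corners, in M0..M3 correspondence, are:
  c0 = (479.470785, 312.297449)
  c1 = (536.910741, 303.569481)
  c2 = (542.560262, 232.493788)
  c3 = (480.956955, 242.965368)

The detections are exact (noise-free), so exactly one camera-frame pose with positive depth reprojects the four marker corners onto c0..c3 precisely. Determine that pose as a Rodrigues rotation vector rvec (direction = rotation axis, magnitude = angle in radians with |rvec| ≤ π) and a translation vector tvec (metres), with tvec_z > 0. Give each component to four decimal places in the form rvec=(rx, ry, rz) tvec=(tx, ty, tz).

Intrinsics K: fx=467.8, fy=740.6, cx=321.3, cy=224.0
Marker side s = 0.174 m; corners in marker frame (Z=0):
  M0 = (-0.0870, +0.0870, 0)
  M1 = (+0.0870, +0.0870, 0)
  M2 = (+0.0870, -0.0870, 0)
  M3 = (-0.0870, -0.0870, 0)
Detected image corners:
  c0 = (479.470785, 312.297449) px
  c1 = (536.910741, 303.569481) px
  c2 = (542.560262, 232.493788) px
  c3 = (480.956955, 242.965368) px
Planar DLT: solve 8×8 A·h = b for H (H[2,2]=1):
  H  [+296.53567 +181.88855 +509.68399]
  H  [-79.14220 +511.66128 +274.07991]
  H  [-0.08849 +0.39669 +1.00000]
B = K⁻¹H; ‖b₁‖=0.704854, ‖b₂‖=0.704854; λ = 2/(‖b₁‖+‖b₂‖) = 1.418733, sign → tz>0 ⇒ λ=+1.418733
r₁ = λ·B[:,0] = (+0.98556,-0.11364,-0.12555); r₂ = λ·B[:,1] = (+0.16508,+0.80994,+0.56280)
r₃ = r₁×r₂ = (+0.03773,-0.57539,+0.81701); SVD([r₁ r₂ r₃]) → R = UVᵀ:
  R  [+0.98556 +0.16508 +0.03773]
  R  [-0.11364 +0.80994 -0.57539]
  R  [-0.12555 +0.56280 +0.81701]
t = (+0.57133, +0.09594, +1.41873) m
tr R = 2.612508; θ = arccos((tr R − 1)/2) = 0.633005 rad = 36.268°
axis k = ((R−Rᵀ)₃₂, (R−Rᵀ)₁₃, (R−Rᵀ)₂₁) / (2 sinθ) = (+0.962007, +0.138009, -0.235574)
rvec = θ·k = (+0.608955, +0.087360, -0.149119)

rvec=(0.6090, 0.0874, -0.1491) tvec=(0.5713, 0.0959, 1.4187)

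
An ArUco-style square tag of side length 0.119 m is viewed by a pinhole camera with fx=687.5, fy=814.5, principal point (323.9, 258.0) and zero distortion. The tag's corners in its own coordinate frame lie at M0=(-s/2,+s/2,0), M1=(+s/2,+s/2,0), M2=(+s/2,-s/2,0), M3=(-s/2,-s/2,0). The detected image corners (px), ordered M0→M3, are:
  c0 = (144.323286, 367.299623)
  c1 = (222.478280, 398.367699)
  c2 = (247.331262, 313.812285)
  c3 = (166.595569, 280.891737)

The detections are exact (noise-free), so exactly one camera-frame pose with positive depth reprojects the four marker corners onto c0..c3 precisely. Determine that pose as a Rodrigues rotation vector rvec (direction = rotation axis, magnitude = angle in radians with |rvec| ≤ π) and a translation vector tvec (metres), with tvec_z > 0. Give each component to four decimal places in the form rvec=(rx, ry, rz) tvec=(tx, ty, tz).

rvec=(0.3032, -0.0198, 0.3465) tvec=(-0.1841, 0.1000, 0.9828)

Intrinsics K: fx=687.5, fy=814.5, cx=323.9, cy=258.0
Marker side s = 0.119 m; corners in marker frame (Z=0):
  M0 = (-0.0595, +0.0595, 0)
  M1 = (+0.0595, +0.0595, 0)
  M2 = (+0.0595, -0.0595, 0)
  M3 = (-0.0595, -0.0595, 0)
Detected image corners:
  c0 = (144.323286, 367.299623) px
  c1 = (222.478280, 398.367699) px
  c2 = (247.331262, 313.812285) px
  c3 = (166.595569, 280.891737) px
Planar DLT: solve 8×8 A·h = b for H (H[2,2]=1):
  H  [+681.46183 -140.60678 +195.14585]
  H  [+293.19390 +818.39418 +340.90979]
  H  [+0.07195 +0.29431 +1.00000]
B = K⁻¹H; ‖b₁‖=1.017509, ‖b₂‖=1.017509; λ = 2/(‖b₁‖+‖b₂‖) = 0.982793, sign → tz>0 ⇒ λ=+0.982793
r₁ = λ·B[:,0] = (+0.94085,+0.33137,+0.07071); r₂ = λ·B[:,1] = (-0.33727,+0.89587,+0.28925)
r₃ = r₁×r₂ = (+0.03250,-0.29599,+0.95464); SVD([r₁ r₂ r₃]) → R = UVᵀ:
  R  [+0.94085 -0.33727 +0.03250]
  R  [+0.33137 +0.89587 -0.29599]
  R  [+0.07071 +0.28925 +0.95464]
t = (-0.18406, +0.10004, +0.98279) m
tr R = 2.791352; θ = arccos((tr R − 1)/2) = 0.460847 rad = 26.405°
axis k = ((R−Rᵀ)₃₂, (R−Rᵀ)₁₃, (R−Rᵀ)₂₁) / (2 sinθ) = (+0.658007, -0.042966, +0.751785)
rvec = θ·k = (+0.303240, -0.019801, +0.346458)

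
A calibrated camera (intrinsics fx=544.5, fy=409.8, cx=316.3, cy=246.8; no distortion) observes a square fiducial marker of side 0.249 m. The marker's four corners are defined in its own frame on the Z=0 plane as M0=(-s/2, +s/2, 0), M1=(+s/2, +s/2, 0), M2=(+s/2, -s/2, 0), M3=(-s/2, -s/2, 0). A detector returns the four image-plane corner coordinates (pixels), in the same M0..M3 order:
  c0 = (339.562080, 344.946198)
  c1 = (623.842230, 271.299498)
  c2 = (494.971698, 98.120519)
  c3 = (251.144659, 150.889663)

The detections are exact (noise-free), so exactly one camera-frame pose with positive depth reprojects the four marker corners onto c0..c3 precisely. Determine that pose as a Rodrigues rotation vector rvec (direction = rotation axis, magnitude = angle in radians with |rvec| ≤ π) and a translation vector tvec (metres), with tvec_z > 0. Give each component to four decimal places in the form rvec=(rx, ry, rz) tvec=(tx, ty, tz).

Intrinsics K: fx=544.5, fy=409.8, cx=316.3, cy=246.8
Marker side s = 0.249 m; corners in marker frame (Z=0):
  M0 = (-0.1245, +0.1245, 0)
  M1 = (+0.1245, +0.1245, 0)
  M2 = (+0.1245, -0.1245, 0)
  M3 = (-0.1245, -0.1245, 0)
Detected image corners:
  c0 = (339.562080, 344.946198) px
  c1 = (623.842230, 271.299498) px
  c2 = (494.971698, 98.120519) px
  c3 = (251.144659, 150.889663) px
Planar DLT: solve 8×8 A·h = b for H (H[2,2]=1):
  H  [+1144.99761 +137.82746 +426.14748]
  H  [-203.78445 +584.12414 +207.42897]
  H  [+0.21446 -0.70350 +1.00000]
B = K⁻¹H; ‖b₁‖=2.086129, ‖b₂‖=2.086129; λ = 2/(‖b₁‖+‖b₂‖) = 0.479357, sign → tz>0 ⇒ λ=+0.479357
r₁ = λ·B[:,0] = (+0.94829,-0.30029,+0.10280); r₂ = λ·B[:,1] = (+0.31723,+0.88636,-0.33723)
r₃ = r₁×r₂ = (+0.01014,+0.35240,+0.93579); SVD([r₁ r₂ r₃]) → R = UVᵀ:
  R  [+0.94829 +0.31723 +0.01014]
  R  [-0.30029 +0.88636 +0.35240]
  R  [+0.10280 -0.33723 +0.93579]
t = (+0.09671, -0.04605, +0.47936) m
tr R = 2.770450; θ = arccos((tr R − 1)/2) = 0.483819 rad = 27.721°
axis k = ((R−Rᵀ)₃₂, (R−Rᵀ)₁₃, (R−Rᵀ)₂₁) / (2 sinθ) = (-0.741279, -0.099598, -0.663766)
rvec = θ·k = (-0.358645, -0.048188, -0.321143)

rvec=(-0.3586, -0.0482, -0.3211) tvec=(0.0967, -0.0461, 0.4794)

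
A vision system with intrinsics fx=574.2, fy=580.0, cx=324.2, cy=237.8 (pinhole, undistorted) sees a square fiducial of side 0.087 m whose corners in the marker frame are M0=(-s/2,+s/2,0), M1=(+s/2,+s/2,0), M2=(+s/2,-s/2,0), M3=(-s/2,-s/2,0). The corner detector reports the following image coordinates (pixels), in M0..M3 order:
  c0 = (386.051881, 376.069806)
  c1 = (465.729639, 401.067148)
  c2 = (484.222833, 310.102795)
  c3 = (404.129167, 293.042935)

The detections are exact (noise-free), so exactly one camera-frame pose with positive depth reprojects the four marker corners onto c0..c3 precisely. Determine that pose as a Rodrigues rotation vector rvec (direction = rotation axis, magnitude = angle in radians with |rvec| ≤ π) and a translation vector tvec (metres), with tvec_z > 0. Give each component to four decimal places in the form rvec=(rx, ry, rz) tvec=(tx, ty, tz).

rvec=(-0.1661, 0.6047, 0.1939) tvec=(0.1090, 0.1053, 0.5734)

Intrinsics K: fx=574.2, fy=580.0, cx=324.2, cy=237.8
Marker side s = 0.087 m; corners in marker frame (Z=0):
  M0 = (-0.0435, +0.0435, 0)
  M1 = (+0.0435, +0.0435, 0)
  M2 = (+0.0435, -0.0435, 0)
  M3 = (-0.0435, -0.0435, 0)
Detected image corners:
  c0 = (386.051881, 376.069806) px
  c1 = (465.729639, 401.067148) px
  c2 = (484.222833, 310.102795) px
  c3 = (404.129167, 293.042935) px
Planar DLT: solve 8×8 A·h = b for H (H[2,2]=1):
  H  [+479.96545 -284.35573 +433.35081]
  H  [-106.27581 +939.02691 +344.28679]
  H  [-1.00746 -0.17076 +1.00000]
B = K⁻¹H; ‖b₁‖=1.743847, ‖b₂‖=1.743847; λ = 2/(‖b₁‖+‖b₂‖) = 0.573445, sign → tz>0 ⇒ λ=+0.573445
r₁ = λ·B[:,0] = (+0.80552,+0.13179,-0.57772); r₂ = λ·B[:,1] = (-0.22869,+0.96856,-0.09792)
r₃ = r₁×r₂ = (+0.54665,+0.21100,+0.81034); SVD([r₁ r₂ r₃]) → R = UVᵀ:
  R  [+0.80552 -0.22869 +0.54665]
  R  [+0.13179 +0.96856 +0.21100]
  R  [-0.57772 -0.09792 +0.81034]
t = (+0.10901, +0.10528, +0.57344) m
tr R = 2.584422; θ = arccos((tr R − 1)/2) = 0.656372 rad = 37.607°
axis k = ((R−Rᵀ)₃₂, (R−Rᵀ)₁₃, (R−Rᵀ)₂₁) / (2 sinθ) = (-0.253110, +0.921248, +0.295361)
rvec = θ·k = (-0.166134, +0.604682, +0.193867)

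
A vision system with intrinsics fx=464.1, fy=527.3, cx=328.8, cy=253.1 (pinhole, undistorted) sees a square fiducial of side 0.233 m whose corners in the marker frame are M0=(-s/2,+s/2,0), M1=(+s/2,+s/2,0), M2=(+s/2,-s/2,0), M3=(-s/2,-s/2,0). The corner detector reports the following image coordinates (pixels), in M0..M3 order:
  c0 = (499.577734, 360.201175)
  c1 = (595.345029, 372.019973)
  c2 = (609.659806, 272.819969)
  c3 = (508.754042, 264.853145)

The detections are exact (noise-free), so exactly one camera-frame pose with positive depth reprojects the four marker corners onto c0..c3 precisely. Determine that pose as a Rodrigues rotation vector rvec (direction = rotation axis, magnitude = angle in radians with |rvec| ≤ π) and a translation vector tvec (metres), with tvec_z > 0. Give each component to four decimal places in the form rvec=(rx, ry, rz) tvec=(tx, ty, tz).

rvec=(0.2395, 0.2360, 0.0414) tvec=(0.5724, 0.1476, 1.1897)

Intrinsics K: fx=464.1, fy=527.3, cx=328.8, cy=253.1
Marker side s = 0.233 m; corners in marker frame (Z=0):
  M0 = (-0.1165, +0.1165, 0)
  M1 = (+0.1165, +0.1165, 0)
  M2 = (+0.1165, -0.1165, 0)
  M3 = (-0.1165, -0.1165, 0)
Detected image corners:
  c0 = (499.577734, 360.201175) px
  c1 = (595.345029, 372.019973) px
  c2 = (609.659806, 272.819969) px
  c3 = (508.754042, 264.853145) px
Planar DLT: solve 8×8 A·h = b for H (H[2,2]=1):
  H  [+316.40484 +61.34149 +552.10537]
  H  [-17.80978 +481.27834 +318.50566]
  H  [-0.19045 +0.20152 +1.00000]
B = K⁻¹H; ‖b₁‖=0.840577, ‖b₂‖=0.840577; λ = 2/(‖b₁‖+‖b₂‖) = 1.189659, sign → tz>0 ⇒ λ=+1.189659
r₁ = λ·B[:,0] = (+0.97158,+0.06857,-0.22657); r₂ = λ·B[:,1] = (-0.01261,+0.97076,+0.23974)
r₃ = r₁×r₂ = (+0.23638,-0.23007,+0.94403); SVD([r₁ r₂ r₃]) → R = UVᵀ:
  R  [+0.97158 -0.01261 +0.23638]
  R  [+0.06857 +0.97076 -0.23007]
  R  [-0.22657 +0.23974 +0.94403]
t = (+0.57241, +0.14756, +1.18966) m
tr R = 2.886364; θ = arccos((tr R − 1)/2) = 0.338716 rad = 19.407°
axis k = ((R−Rᵀ)₃₂, (R−Rᵀ)₁₃, (R−Rᵀ)₂₁) / (2 sinθ) = (+0.706951, +0.696634, +0.122151)
rvec = θ·k = (+0.239456, +0.235961, +0.041374)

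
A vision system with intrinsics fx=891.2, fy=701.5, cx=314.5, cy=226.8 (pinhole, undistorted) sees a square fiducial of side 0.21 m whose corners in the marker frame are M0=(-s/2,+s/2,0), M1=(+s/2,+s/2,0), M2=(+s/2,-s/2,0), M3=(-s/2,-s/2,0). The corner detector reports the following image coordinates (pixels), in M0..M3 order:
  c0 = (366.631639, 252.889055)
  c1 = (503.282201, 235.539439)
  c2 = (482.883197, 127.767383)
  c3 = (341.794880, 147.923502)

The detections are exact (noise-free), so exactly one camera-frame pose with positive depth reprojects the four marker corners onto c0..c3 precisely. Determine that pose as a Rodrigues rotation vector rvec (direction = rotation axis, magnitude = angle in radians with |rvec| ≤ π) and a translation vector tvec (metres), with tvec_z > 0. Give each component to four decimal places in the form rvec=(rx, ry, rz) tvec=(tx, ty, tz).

Intrinsics K: fx=891.2, fy=701.5, cx=314.5, cy=226.8
Marker side s = 0.21 m; corners in marker frame (Z=0):
  M0 = (-0.1050, +0.1050, 0)
  M1 = (+0.1050, +0.1050, 0)
  M2 = (+0.1050, -0.1050, 0)
  M3 = (-0.1050, -0.1050, 0)
Detected image corners:
  c0 = (366.631639, 252.889055) px
  c1 = (503.282201, 235.539439) px
  c2 = (482.883197, 127.767383) px
  c3 = (341.794880, 147.923502) px
Planar DLT: solve 8×8 A·h = b for H (H[2,2]=1):
  H  [+620.40342 +178.90632 +423.14695]
  H  [-107.53097 +538.50888 +192.06157]
  H  [-0.09605 +0.16782 +1.00000]
B = K⁻¹H; ‖b₁‖=0.746410, ‖b₂‖=0.746410; λ = 2/(‖b₁‖+‖b₂‖) = 1.339747, sign → tz>0 ⇒ λ=+1.339747
r₁ = λ·B[:,0] = (+0.97807,-0.16376,-0.12869); r₂ = λ·B[:,1] = (+0.18961,+0.95577,+0.22483)
r₃ = r₁×r₂ = (+0.08618,-0.24430,+0.96586); SVD([r₁ r₂ r₃]) → R = UVᵀ:
  R  [+0.97807 +0.18961 +0.08618]
  R  [-0.16376 +0.95577 -0.24430]
  R  [-0.12869 +0.22483 +0.96586]
t = (+0.16333, -0.06634, +1.33975) m
tr R = 2.899704; θ = arccos((tr R − 1)/2) = 0.318035 rad = 18.222°
axis k = ((R−Rᵀ)₃₂, (R−Rᵀ)₁₃, (R−Rᵀ)₂₁) / (2 sinθ) = (+0.750137, +0.343568, -0.565027)
rvec = θ·k = (+0.238569, +0.109267, -0.179698)

rvec=(0.2386, 0.1093, -0.1797) tvec=(0.1633, -0.0663, 1.3397)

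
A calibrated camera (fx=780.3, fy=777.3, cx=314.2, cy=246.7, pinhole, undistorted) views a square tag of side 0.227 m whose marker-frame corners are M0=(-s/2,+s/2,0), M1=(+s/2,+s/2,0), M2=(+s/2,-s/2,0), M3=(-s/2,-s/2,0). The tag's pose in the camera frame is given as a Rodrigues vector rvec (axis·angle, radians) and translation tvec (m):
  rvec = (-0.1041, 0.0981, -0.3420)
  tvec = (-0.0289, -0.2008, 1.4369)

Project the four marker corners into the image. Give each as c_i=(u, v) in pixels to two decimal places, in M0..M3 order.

Intrinsics K: fx=780.3, fy=777.3, cx=314.2, cy=246.7
Marker side s = 0.227 m; corners in marker frame (Z=0):
  M0 = (-0.1135, +0.1135, 0)
  M1 = (+0.1135, +0.1135, 0)
  M2 = (+0.1135, -0.1135, 0)
  M3 = (-0.1135, -0.1135, 0)
rvec = (-0.1041, 0.0981, -0.3420), |rvec| = θ = 0.37071 rad = 21.240°
Rodrigues: sinθ=0.36228, 1−cosθ=0.06793; R = I + sinθ·[k]× + (1−cosθ)·[k]×²:
    [+0.93743 +0.32917 +0.11347]
    [-0.33927 +0.93683 +0.08515]
    [-0.07827 -0.11832 +0.98989]
t = (-0.0289, -0.2008, 1.4369) m
M0: Pc = R·M0+t = (-0.09794, -0.05596, +1.43235); u = 780.3·(-0.09794)/1.43235 + 314.2 = 260.8472, v = 777.3·(-0.05596)/1.43235 + 246.7 = 216.3304
M1: Pc = R·M1+t = (+0.11486, -0.13298, +1.41459); u = 780.3·(+0.11486)/1.41459 + 314.2 = 377.5574, v = 777.3·(-0.13298)/1.41459 + 246.7 = 173.6306
M2: Pc = R·M2+t = (+0.04014, -0.34564, +1.44145); u = 780.3·(+0.04014)/1.44145 + 314.2 = 335.9274, v = 777.3·(-0.34564)/1.44145 + 246.7 = 60.3151
M3: Pc = R·M3+t = (-0.17266, -0.26862, +1.45921); u = 780.3·(-0.17266)/1.45921 + 314.2 = 221.8722, v = 777.3·(-0.26862)/1.45921 + 246.7 = 103.6087

c0=(260.85, 216.33) c1=(377.56, 173.63) c2=(335.93, 60.32) c3=(221.87, 103.61)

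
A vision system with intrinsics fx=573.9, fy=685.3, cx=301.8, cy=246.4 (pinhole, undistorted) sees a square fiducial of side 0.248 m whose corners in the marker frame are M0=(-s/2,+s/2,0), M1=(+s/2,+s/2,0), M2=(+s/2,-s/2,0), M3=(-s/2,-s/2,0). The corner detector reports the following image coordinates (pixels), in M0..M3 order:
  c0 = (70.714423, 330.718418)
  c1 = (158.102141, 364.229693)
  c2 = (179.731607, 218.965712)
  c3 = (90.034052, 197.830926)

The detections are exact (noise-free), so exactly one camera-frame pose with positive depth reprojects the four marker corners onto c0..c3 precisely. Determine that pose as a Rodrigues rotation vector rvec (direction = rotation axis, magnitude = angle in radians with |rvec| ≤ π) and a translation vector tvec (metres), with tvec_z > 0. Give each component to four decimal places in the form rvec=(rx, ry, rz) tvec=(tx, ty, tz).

rvec=(-0.0160, 0.4529, 0.1842) tvec=(-0.3754, 0.0546, 1.2025)

Intrinsics K: fx=573.9, fy=685.3, cx=301.8, cy=246.4
Marker side s = 0.248 m; corners in marker frame (Z=0):
  M0 = (-0.1240, +0.1240, 0)
  M1 = (+0.1240, +0.1240, 0)
  M2 = (+0.1240, -0.1240, 0)
  M3 = (-0.1240, -0.1240, 0)
Detected image corners:
  c0 = (70.714423, 330.718418) px
  c1 = (158.102141, 364.229693) px
  c2 = (179.731607, 218.965712) px
  c3 = (90.034052, 197.830926) px
Planar DLT: solve 8×8 A·h = b for H (H[2,2]=1):
  H  [+311.76700 -79.70049 +122.62579]
  H  [+9.34586 +565.57183 +277.50446]
  H  [-0.36301 +0.02125 +1.00000]
B = K⁻¹H; ‖b₁‖=0.831576, ‖b₂‖=0.831576; λ = 2/(‖b₁‖+‖b₂‖) = 1.202535, sign → tz>0 ⇒ λ=+1.202535
r₁ = λ·B[:,0] = (+0.88283,+0.17335,-0.43653); r₂ = λ·B[:,1] = (-0.18044,+0.98325,+0.02555)
r₃ = r₁×r₂ = (+0.43365,+0.05621,+0.89933); SVD([r₁ r₂ r₃]) → R = UVᵀ:
  R  [+0.88283 -0.18044 +0.43365]
  R  [+0.17335 +0.98325 +0.05621]
  R  [-0.43653 +0.02555 +0.89933]
t = (-0.37544, +0.05458, +1.20254) m
tr R = 2.765410; θ = arccos((tr R − 1)/2) = 0.489209 rad = 28.030°
axis k = ((R−Rᵀ)₃₂, (R−Rᵀ)₁₃, (R−Rᵀ)₂₁) / (2 sinθ) = (-0.032619, +0.925869, +0.376435)
rvec = θ·k = (-0.015957, +0.452943, +0.184155)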